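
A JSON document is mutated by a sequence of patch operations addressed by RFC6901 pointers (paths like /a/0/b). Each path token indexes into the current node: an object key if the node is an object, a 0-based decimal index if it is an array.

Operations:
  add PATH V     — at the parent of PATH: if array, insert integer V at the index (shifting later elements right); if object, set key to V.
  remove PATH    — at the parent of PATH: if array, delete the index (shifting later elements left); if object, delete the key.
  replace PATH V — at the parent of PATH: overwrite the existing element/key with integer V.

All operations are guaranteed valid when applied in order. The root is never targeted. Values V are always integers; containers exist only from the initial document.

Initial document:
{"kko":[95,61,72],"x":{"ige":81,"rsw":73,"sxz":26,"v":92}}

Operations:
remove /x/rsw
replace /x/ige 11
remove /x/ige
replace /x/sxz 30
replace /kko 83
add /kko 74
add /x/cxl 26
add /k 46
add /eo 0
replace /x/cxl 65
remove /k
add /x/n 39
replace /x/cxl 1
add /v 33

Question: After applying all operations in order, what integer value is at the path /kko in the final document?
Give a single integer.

After op 1 (remove /x/rsw): {"kko":[95,61,72],"x":{"ige":81,"sxz":26,"v":92}}
After op 2 (replace /x/ige 11): {"kko":[95,61,72],"x":{"ige":11,"sxz":26,"v":92}}
After op 3 (remove /x/ige): {"kko":[95,61,72],"x":{"sxz":26,"v":92}}
After op 4 (replace /x/sxz 30): {"kko":[95,61,72],"x":{"sxz":30,"v":92}}
After op 5 (replace /kko 83): {"kko":83,"x":{"sxz":30,"v":92}}
After op 6 (add /kko 74): {"kko":74,"x":{"sxz":30,"v":92}}
After op 7 (add /x/cxl 26): {"kko":74,"x":{"cxl":26,"sxz":30,"v":92}}
After op 8 (add /k 46): {"k":46,"kko":74,"x":{"cxl":26,"sxz":30,"v":92}}
After op 9 (add /eo 0): {"eo":0,"k":46,"kko":74,"x":{"cxl":26,"sxz":30,"v":92}}
After op 10 (replace /x/cxl 65): {"eo":0,"k":46,"kko":74,"x":{"cxl":65,"sxz":30,"v":92}}
After op 11 (remove /k): {"eo":0,"kko":74,"x":{"cxl":65,"sxz":30,"v":92}}
After op 12 (add /x/n 39): {"eo":0,"kko":74,"x":{"cxl":65,"n":39,"sxz":30,"v":92}}
After op 13 (replace /x/cxl 1): {"eo":0,"kko":74,"x":{"cxl":1,"n":39,"sxz":30,"v":92}}
After op 14 (add /v 33): {"eo":0,"kko":74,"v":33,"x":{"cxl":1,"n":39,"sxz":30,"v":92}}
Value at /kko: 74

Answer: 74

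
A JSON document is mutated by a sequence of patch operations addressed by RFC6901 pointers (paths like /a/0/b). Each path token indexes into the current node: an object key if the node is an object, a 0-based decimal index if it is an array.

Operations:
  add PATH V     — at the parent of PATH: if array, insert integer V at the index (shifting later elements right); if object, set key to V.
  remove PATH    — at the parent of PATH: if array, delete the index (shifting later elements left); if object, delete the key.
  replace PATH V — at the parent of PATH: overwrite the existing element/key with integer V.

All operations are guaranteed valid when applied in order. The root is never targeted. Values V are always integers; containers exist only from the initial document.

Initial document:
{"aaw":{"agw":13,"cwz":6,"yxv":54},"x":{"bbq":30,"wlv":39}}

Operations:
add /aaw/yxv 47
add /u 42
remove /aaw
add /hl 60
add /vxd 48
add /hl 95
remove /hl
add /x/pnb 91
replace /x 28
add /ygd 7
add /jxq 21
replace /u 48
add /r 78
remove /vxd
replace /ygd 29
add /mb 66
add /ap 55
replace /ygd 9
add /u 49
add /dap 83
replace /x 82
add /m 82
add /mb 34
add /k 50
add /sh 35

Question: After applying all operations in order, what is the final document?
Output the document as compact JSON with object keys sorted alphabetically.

Answer: {"ap":55,"dap":83,"jxq":21,"k":50,"m":82,"mb":34,"r":78,"sh":35,"u":49,"x":82,"ygd":9}

Derivation:
After op 1 (add /aaw/yxv 47): {"aaw":{"agw":13,"cwz":6,"yxv":47},"x":{"bbq":30,"wlv":39}}
After op 2 (add /u 42): {"aaw":{"agw":13,"cwz":6,"yxv":47},"u":42,"x":{"bbq":30,"wlv":39}}
After op 3 (remove /aaw): {"u":42,"x":{"bbq":30,"wlv":39}}
After op 4 (add /hl 60): {"hl":60,"u":42,"x":{"bbq":30,"wlv":39}}
After op 5 (add /vxd 48): {"hl":60,"u":42,"vxd":48,"x":{"bbq":30,"wlv":39}}
After op 6 (add /hl 95): {"hl":95,"u":42,"vxd":48,"x":{"bbq":30,"wlv":39}}
After op 7 (remove /hl): {"u":42,"vxd":48,"x":{"bbq":30,"wlv":39}}
After op 8 (add /x/pnb 91): {"u":42,"vxd":48,"x":{"bbq":30,"pnb":91,"wlv":39}}
After op 9 (replace /x 28): {"u":42,"vxd":48,"x":28}
After op 10 (add /ygd 7): {"u":42,"vxd":48,"x":28,"ygd":7}
After op 11 (add /jxq 21): {"jxq":21,"u":42,"vxd":48,"x":28,"ygd":7}
After op 12 (replace /u 48): {"jxq":21,"u":48,"vxd":48,"x":28,"ygd":7}
After op 13 (add /r 78): {"jxq":21,"r":78,"u":48,"vxd":48,"x":28,"ygd":7}
After op 14 (remove /vxd): {"jxq":21,"r":78,"u":48,"x":28,"ygd":7}
After op 15 (replace /ygd 29): {"jxq":21,"r":78,"u":48,"x":28,"ygd":29}
After op 16 (add /mb 66): {"jxq":21,"mb":66,"r":78,"u":48,"x":28,"ygd":29}
After op 17 (add /ap 55): {"ap":55,"jxq":21,"mb":66,"r":78,"u":48,"x":28,"ygd":29}
After op 18 (replace /ygd 9): {"ap":55,"jxq":21,"mb":66,"r":78,"u":48,"x":28,"ygd":9}
After op 19 (add /u 49): {"ap":55,"jxq":21,"mb":66,"r":78,"u":49,"x":28,"ygd":9}
After op 20 (add /dap 83): {"ap":55,"dap":83,"jxq":21,"mb":66,"r":78,"u":49,"x":28,"ygd":9}
After op 21 (replace /x 82): {"ap":55,"dap":83,"jxq":21,"mb":66,"r":78,"u":49,"x":82,"ygd":9}
After op 22 (add /m 82): {"ap":55,"dap":83,"jxq":21,"m":82,"mb":66,"r":78,"u":49,"x":82,"ygd":9}
After op 23 (add /mb 34): {"ap":55,"dap":83,"jxq":21,"m":82,"mb":34,"r":78,"u":49,"x":82,"ygd":9}
After op 24 (add /k 50): {"ap":55,"dap":83,"jxq":21,"k":50,"m":82,"mb":34,"r":78,"u":49,"x":82,"ygd":9}
After op 25 (add /sh 35): {"ap":55,"dap":83,"jxq":21,"k":50,"m":82,"mb":34,"r":78,"sh":35,"u":49,"x":82,"ygd":9}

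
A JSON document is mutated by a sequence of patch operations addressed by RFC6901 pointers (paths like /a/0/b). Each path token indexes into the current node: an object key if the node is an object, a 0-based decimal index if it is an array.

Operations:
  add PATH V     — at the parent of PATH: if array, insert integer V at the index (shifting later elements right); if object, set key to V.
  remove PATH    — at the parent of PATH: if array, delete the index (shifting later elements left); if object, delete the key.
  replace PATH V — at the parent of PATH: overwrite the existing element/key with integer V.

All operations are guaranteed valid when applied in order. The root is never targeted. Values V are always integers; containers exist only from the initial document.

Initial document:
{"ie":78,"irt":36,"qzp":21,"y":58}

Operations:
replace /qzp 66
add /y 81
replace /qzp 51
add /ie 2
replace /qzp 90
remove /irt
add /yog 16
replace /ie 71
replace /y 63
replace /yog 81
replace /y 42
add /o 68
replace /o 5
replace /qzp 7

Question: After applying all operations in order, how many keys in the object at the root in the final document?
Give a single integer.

Answer: 5

Derivation:
After op 1 (replace /qzp 66): {"ie":78,"irt":36,"qzp":66,"y":58}
After op 2 (add /y 81): {"ie":78,"irt":36,"qzp":66,"y":81}
After op 3 (replace /qzp 51): {"ie":78,"irt":36,"qzp":51,"y":81}
After op 4 (add /ie 2): {"ie":2,"irt":36,"qzp":51,"y":81}
After op 5 (replace /qzp 90): {"ie":2,"irt":36,"qzp":90,"y":81}
After op 6 (remove /irt): {"ie":2,"qzp":90,"y":81}
After op 7 (add /yog 16): {"ie":2,"qzp":90,"y":81,"yog":16}
After op 8 (replace /ie 71): {"ie":71,"qzp":90,"y":81,"yog":16}
After op 9 (replace /y 63): {"ie":71,"qzp":90,"y":63,"yog":16}
After op 10 (replace /yog 81): {"ie":71,"qzp":90,"y":63,"yog":81}
After op 11 (replace /y 42): {"ie":71,"qzp":90,"y":42,"yog":81}
After op 12 (add /o 68): {"ie":71,"o":68,"qzp":90,"y":42,"yog":81}
After op 13 (replace /o 5): {"ie":71,"o":5,"qzp":90,"y":42,"yog":81}
After op 14 (replace /qzp 7): {"ie":71,"o":5,"qzp":7,"y":42,"yog":81}
Size at the root: 5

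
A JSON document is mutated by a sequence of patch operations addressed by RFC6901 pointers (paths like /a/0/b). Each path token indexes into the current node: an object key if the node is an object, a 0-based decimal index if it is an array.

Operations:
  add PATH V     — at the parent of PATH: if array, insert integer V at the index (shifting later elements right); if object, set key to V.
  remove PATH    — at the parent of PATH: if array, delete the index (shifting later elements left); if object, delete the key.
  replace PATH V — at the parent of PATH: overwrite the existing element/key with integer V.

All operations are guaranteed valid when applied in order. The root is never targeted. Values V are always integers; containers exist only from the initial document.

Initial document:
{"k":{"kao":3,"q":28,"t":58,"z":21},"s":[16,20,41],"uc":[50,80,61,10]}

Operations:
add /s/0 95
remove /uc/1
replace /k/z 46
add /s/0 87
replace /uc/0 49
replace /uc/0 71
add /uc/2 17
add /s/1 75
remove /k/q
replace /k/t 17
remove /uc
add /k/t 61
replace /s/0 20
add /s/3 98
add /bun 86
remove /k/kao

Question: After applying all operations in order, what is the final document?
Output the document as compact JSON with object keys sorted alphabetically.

Answer: {"bun":86,"k":{"t":61,"z":46},"s":[20,75,95,98,16,20,41]}

Derivation:
After op 1 (add /s/0 95): {"k":{"kao":3,"q":28,"t":58,"z":21},"s":[95,16,20,41],"uc":[50,80,61,10]}
After op 2 (remove /uc/1): {"k":{"kao":3,"q":28,"t":58,"z":21},"s":[95,16,20,41],"uc":[50,61,10]}
After op 3 (replace /k/z 46): {"k":{"kao":3,"q":28,"t":58,"z":46},"s":[95,16,20,41],"uc":[50,61,10]}
After op 4 (add /s/0 87): {"k":{"kao":3,"q":28,"t":58,"z":46},"s":[87,95,16,20,41],"uc":[50,61,10]}
After op 5 (replace /uc/0 49): {"k":{"kao":3,"q":28,"t":58,"z":46},"s":[87,95,16,20,41],"uc":[49,61,10]}
After op 6 (replace /uc/0 71): {"k":{"kao":3,"q":28,"t":58,"z":46},"s":[87,95,16,20,41],"uc":[71,61,10]}
After op 7 (add /uc/2 17): {"k":{"kao":3,"q":28,"t":58,"z":46},"s":[87,95,16,20,41],"uc":[71,61,17,10]}
After op 8 (add /s/1 75): {"k":{"kao":3,"q":28,"t":58,"z":46},"s":[87,75,95,16,20,41],"uc":[71,61,17,10]}
After op 9 (remove /k/q): {"k":{"kao":3,"t":58,"z":46},"s":[87,75,95,16,20,41],"uc":[71,61,17,10]}
After op 10 (replace /k/t 17): {"k":{"kao":3,"t":17,"z":46},"s":[87,75,95,16,20,41],"uc":[71,61,17,10]}
After op 11 (remove /uc): {"k":{"kao":3,"t":17,"z":46},"s":[87,75,95,16,20,41]}
After op 12 (add /k/t 61): {"k":{"kao":3,"t":61,"z":46},"s":[87,75,95,16,20,41]}
After op 13 (replace /s/0 20): {"k":{"kao":3,"t":61,"z":46},"s":[20,75,95,16,20,41]}
After op 14 (add /s/3 98): {"k":{"kao":3,"t":61,"z":46},"s":[20,75,95,98,16,20,41]}
After op 15 (add /bun 86): {"bun":86,"k":{"kao":3,"t":61,"z":46},"s":[20,75,95,98,16,20,41]}
After op 16 (remove /k/kao): {"bun":86,"k":{"t":61,"z":46},"s":[20,75,95,98,16,20,41]}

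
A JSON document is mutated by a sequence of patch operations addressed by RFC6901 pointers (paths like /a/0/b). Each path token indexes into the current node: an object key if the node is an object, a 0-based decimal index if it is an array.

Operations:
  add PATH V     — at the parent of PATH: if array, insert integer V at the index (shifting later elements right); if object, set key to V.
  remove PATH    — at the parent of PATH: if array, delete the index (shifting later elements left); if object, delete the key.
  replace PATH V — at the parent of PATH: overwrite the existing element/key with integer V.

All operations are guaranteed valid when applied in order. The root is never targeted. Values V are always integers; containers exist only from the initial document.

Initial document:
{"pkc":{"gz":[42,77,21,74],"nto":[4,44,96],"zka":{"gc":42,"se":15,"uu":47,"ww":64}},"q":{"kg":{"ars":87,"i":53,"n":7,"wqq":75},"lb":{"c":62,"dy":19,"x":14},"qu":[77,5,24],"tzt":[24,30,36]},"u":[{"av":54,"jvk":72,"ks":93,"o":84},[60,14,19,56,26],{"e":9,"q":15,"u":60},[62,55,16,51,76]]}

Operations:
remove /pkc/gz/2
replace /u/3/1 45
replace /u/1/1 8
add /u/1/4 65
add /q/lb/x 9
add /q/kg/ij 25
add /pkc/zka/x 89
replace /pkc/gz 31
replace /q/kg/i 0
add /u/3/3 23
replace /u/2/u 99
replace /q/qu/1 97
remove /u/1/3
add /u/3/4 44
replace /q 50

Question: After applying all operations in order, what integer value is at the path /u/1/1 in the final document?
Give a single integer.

Answer: 8

Derivation:
After op 1 (remove /pkc/gz/2): {"pkc":{"gz":[42,77,74],"nto":[4,44,96],"zka":{"gc":42,"se":15,"uu":47,"ww":64}},"q":{"kg":{"ars":87,"i":53,"n":7,"wqq":75},"lb":{"c":62,"dy":19,"x":14},"qu":[77,5,24],"tzt":[24,30,36]},"u":[{"av":54,"jvk":72,"ks":93,"o":84},[60,14,19,56,26],{"e":9,"q":15,"u":60},[62,55,16,51,76]]}
After op 2 (replace /u/3/1 45): {"pkc":{"gz":[42,77,74],"nto":[4,44,96],"zka":{"gc":42,"se":15,"uu":47,"ww":64}},"q":{"kg":{"ars":87,"i":53,"n":7,"wqq":75},"lb":{"c":62,"dy":19,"x":14},"qu":[77,5,24],"tzt":[24,30,36]},"u":[{"av":54,"jvk":72,"ks":93,"o":84},[60,14,19,56,26],{"e":9,"q":15,"u":60},[62,45,16,51,76]]}
After op 3 (replace /u/1/1 8): {"pkc":{"gz":[42,77,74],"nto":[4,44,96],"zka":{"gc":42,"se":15,"uu":47,"ww":64}},"q":{"kg":{"ars":87,"i":53,"n":7,"wqq":75},"lb":{"c":62,"dy":19,"x":14},"qu":[77,5,24],"tzt":[24,30,36]},"u":[{"av":54,"jvk":72,"ks":93,"o":84},[60,8,19,56,26],{"e":9,"q":15,"u":60},[62,45,16,51,76]]}
After op 4 (add /u/1/4 65): {"pkc":{"gz":[42,77,74],"nto":[4,44,96],"zka":{"gc":42,"se":15,"uu":47,"ww":64}},"q":{"kg":{"ars":87,"i":53,"n":7,"wqq":75},"lb":{"c":62,"dy":19,"x":14},"qu":[77,5,24],"tzt":[24,30,36]},"u":[{"av":54,"jvk":72,"ks":93,"o":84},[60,8,19,56,65,26],{"e":9,"q":15,"u":60},[62,45,16,51,76]]}
After op 5 (add /q/lb/x 9): {"pkc":{"gz":[42,77,74],"nto":[4,44,96],"zka":{"gc":42,"se":15,"uu":47,"ww":64}},"q":{"kg":{"ars":87,"i":53,"n":7,"wqq":75},"lb":{"c":62,"dy":19,"x":9},"qu":[77,5,24],"tzt":[24,30,36]},"u":[{"av":54,"jvk":72,"ks":93,"o":84},[60,8,19,56,65,26],{"e":9,"q":15,"u":60},[62,45,16,51,76]]}
After op 6 (add /q/kg/ij 25): {"pkc":{"gz":[42,77,74],"nto":[4,44,96],"zka":{"gc":42,"se":15,"uu":47,"ww":64}},"q":{"kg":{"ars":87,"i":53,"ij":25,"n":7,"wqq":75},"lb":{"c":62,"dy":19,"x":9},"qu":[77,5,24],"tzt":[24,30,36]},"u":[{"av":54,"jvk":72,"ks":93,"o":84},[60,8,19,56,65,26],{"e":9,"q":15,"u":60},[62,45,16,51,76]]}
After op 7 (add /pkc/zka/x 89): {"pkc":{"gz":[42,77,74],"nto":[4,44,96],"zka":{"gc":42,"se":15,"uu":47,"ww":64,"x":89}},"q":{"kg":{"ars":87,"i":53,"ij":25,"n":7,"wqq":75},"lb":{"c":62,"dy":19,"x":9},"qu":[77,5,24],"tzt":[24,30,36]},"u":[{"av":54,"jvk":72,"ks":93,"o":84},[60,8,19,56,65,26],{"e":9,"q":15,"u":60},[62,45,16,51,76]]}
After op 8 (replace /pkc/gz 31): {"pkc":{"gz":31,"nto":[4,44,96],"zka":{"gc":42,"se":15,"uu":47,"ww":64,"x":89}},"q":{"kg":{"ars":87,"i":53,"ij":25,"n":7,"wqq":75},"lb":{"c":62,"dy":19,"x":9},"qu":[77,5,24],"tzt":[24,30,36]},"u":[{"av":54,"jvk":72,"ks":93,"o":84},[60,8,19,56,65,26],{"e":9,"q":15,"u":60},[62,45,16,51,76]]}
After op 9 (replace /q/kg/i 0): {"pkc":{"gz":31,"nto":[4,44,96],"zka":{"gc":42,"se":15,"uu":47,"ww":64,"x":89}},"q":{"kg":{"ars":87,"i":0,"ij":25,"n":7,"wqq":75},"lb":{"c":62,"dy":19,"x":9},"qu":[77,5,24],"tzt":[24,30,36]},"u":[{"av":54,"jvk":72,"ks":93,"o":84},[60,8,19,56,65,26],{"e":9,"q":15,"u":60},[62,45,16,51,76]]}
After op 10 (add /u/3/3 23): {"pkc":{"gz":31,"nto":[4,44,96],"zka":{"gc":42,"se":15,"uu":47,"ww":64,"x":89}},"q":{"kg":{"ars":87,"i":0,"ij":25,"n":7,"wqq":75},"lb":{"c":62,"dy":19,"x":9},"qu":[77,5,24],"tzt":[24,30,36]},"u":[{"av":54,"jvk":72,"ks":93,"o":84},[60,8,19,56,65,26],{"e":9,"q":15,"u":60},[62,45,16,23,51,76]]}
After op 11 (replace /u/2/u 99): {"pkc":{"gz":31,"nto":[4,44,96],"zka":{"gc":42,"se":15,"uu":47,"ww":64,"x":89}},"q":{"kg":{"ars":87,"i":0,"ij":25,"n":7,"wqq":75},"lb":{"c":62,"dy":19,"x":9},"qu":[77,5,24],"tzt":[24,30,36]},"u":[{"av":54,"jvk":72,"ks":93,"o":84},[60,8,19,56,65,26],{"e":9,"q":15,"u":99},[62,45,16,23,51,76]]}
After op 12 (replace /q/qu/1 97): {"pkc":{"gz":31,"nto":[4,44,96],"zka":{"gc":42,"se":15,"uu":47,"ww":64,"x":89}},"q":{"kg":{"ars":87,"i":0,"ij":25,"n":7,"wqq":75},"lb":{"c":62,"dy":19,"x":9},"qu":[77,97,24],"tzt":[24,30,36]},"u":[{"av":54,"jvk":72,"ks":93,"o":84},[60,8,19,56,65,26],{"e":9,"q":15,"u":99},[62,45,16,23,51,76]]}
After op 13 (remove /u/1/3): {"pkc":{"gz":31,"nto":[4,44,96],"zka":{"gc":42,"se":15,"uu":47,"ww":64,"x":89}},"q":{"kg":{"ars":87,"i":0,"ij":25,"n":7,"wqq":75},"lb":{"c":62,"dy":19,"x":9},"qu":[77,97,24],"tzt":[24,30,36]},"u":[{"av":54,"jvk":72,"ks":93,"o":84},[60,8,19,65,26],{"e":9,"q":15,"u":99},[62,45,16,23,51,76]]}
After op 14 (add /u/3/4 44): {"pkc":{"gz":31,"nto":[4,44,96],"zka":{"gc":42,"se":15,"uu":47,"ww":64,"x":89}},"q":{"kg":{"ars":87,"i":0,"ij":25,"n":7,"wqq":75},"lb":{"c":62,"dy":19,"x":9},"qu":[77,97,24],"tzt":[24,30,36]},"u":[{"av":54,"jvk":72,"ks":93,"o":84},[60,8,19,65,26],{"e":9,"q":15,"u":99},[62,45,16,23,44,51,76]]}
After op 15 (replace /q 50): {"pkc":{"gz":31,"nto":[4,44,96],"zka":{"gc":42,"se":15,"uu":47,"ww":64,"x":89}},"q":50,"u":[{"av":54,"jvk":72,"ks":93,"o":84},[60,8,19,65,26],{"e":9,"q":15,"u":99},[62,45,16,23,44,51,76]]}
Value at /u/1/1: 8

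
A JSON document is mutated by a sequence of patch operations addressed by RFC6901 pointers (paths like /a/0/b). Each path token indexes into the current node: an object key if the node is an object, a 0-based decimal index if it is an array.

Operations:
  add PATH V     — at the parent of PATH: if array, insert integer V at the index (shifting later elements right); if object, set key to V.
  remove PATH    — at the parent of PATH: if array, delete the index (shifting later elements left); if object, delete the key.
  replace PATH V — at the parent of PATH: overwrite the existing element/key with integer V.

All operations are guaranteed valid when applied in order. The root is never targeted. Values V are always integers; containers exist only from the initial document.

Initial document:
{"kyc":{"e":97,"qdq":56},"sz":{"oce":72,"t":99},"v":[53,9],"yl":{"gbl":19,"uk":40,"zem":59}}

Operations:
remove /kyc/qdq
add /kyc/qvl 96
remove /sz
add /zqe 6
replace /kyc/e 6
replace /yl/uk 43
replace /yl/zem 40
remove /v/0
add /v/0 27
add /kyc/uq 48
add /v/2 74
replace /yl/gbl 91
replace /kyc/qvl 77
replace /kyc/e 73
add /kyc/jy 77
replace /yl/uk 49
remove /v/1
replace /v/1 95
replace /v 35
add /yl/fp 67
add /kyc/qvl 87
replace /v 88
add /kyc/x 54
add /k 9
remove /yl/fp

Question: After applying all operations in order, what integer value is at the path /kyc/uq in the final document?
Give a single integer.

Answer: 48

Derivation:
After op 1 (remove /kyc/qdq): {"kyc":{"e":97},"sz":{"oce":72,"t":99},"v":[53,9],"yl":{"gbl":19,"uk":40,"zem":59}}
After op 2 (add /kyc/qvl 96): {"kyc":{"e":97,"qvl":96},"sz":{"oce":72,"t":99},"v":[53,9],"yl":{"gbl":19,"uk":40,"zem":59}}
After op 3 (remove /sz): {"kyc":{"e":97,"qvl":96},"v":[53,9],"yl":{"gbl":19,"uk":40,"zem":59}}
After op 4 (add /zqe 6): {"kyc":{"e":97,"qvl":96},"v":[53,9],"yl":{"gbl":19,"uk":40,"zem":59},"zqe":6}
After op 5 (replace /kyc/e 6): {"kyc":{"e":6,"qvl":96},"v":[53,9],"yl":{"gbl":19,"uk":40,"zem":59},"zqe":6}
After op 6 (replace /yl/uk 43): {"kyc":{"e":6,"qvl":96},"v":[53,9],"yl":{"gbl":19,"uk":43,"zem":59},"zqe":6}
After op 7 (replace /yl/zem 40): {"kyc":{"e":6,"qvl":96},"v":[53,9],"yl":{"gbl":19,"uk":43,"zem":40},"zqe":6}
After op 8 (remove /v/0): {"kyc":{"e":6,"qvl":96},"v":[9],"yl":{"gbl":19,"uk":43,"zem":40},"zqe":6}
After op 9 (add /v/0 27): {"kyc":{"e":6,"qvl":96},"v":[27,9],"yl":{"gbl":19,"uk":43,"zem":40},"zqe":6}
After op 10 (add /kyc/uq 48): {"kyc":{"e":6,"qvl":96,"uq":48},"v":[27,9],"yl":{"gbl":19,"uk":43,"zem":40},"zqe":6}
After op 11 (add /v/2 74): {"kyc":{"e":6,"qvl":96,"uq":48},"v":[27,9,74],"yl":{"gbl":19,"uk":43,"zem":40},"zqe":6}
After op 12 (replace /yl/gbl 91): {"kyc":{"e":6,"qvl":96,"uq":48},"v":[27,9,74],"yl":{"gbl":91,"uk":43,"zem":40},"zqe":6}
After op 13 (replace /kyc/qvl 77): {"kyc":{"e":6,"qvl":77,"uq":48},"v":[27,9,74],"yl":{"gbl":91,"uk":43,"zem":40},"zqe":6}
After op 14 (replace /kyc/e 73): {"kyc":{"e":73,"qvl":77,"uq":48},"v":[27,9,74],"yl":{"gbl":91,"uk":43,"zem":40},"zqe":6}
After op 15 (add /kyc/jy 77): {"kyc":{"e":73,"jy":77,"qvl":77,"uq":48},"v":[27,9,74],"yl":{"gbl":91,"uk":43,"zem":40},"zqe":6}
After op 16 (replace /yl/uk 49): {"kyc":{"e":73,"jy":77,"qvl":77,"uq":48},"v":[27,9,74],"yl":{"gbl":91,"uk":49,"zem":40},"zqe":6}
After op 17 (remove /v/1): {"kyc":{"e":73,"jy":77,"qvl":77,"uq":48},"v":[27,74],"yl":{"gbl":91,"uk":49,"zem":40},"zqe":6}
After op 18 (replace /v/1 95): {"kyc":{"e":73,"jy":77,"qvl":77,"uq":48},"v":[27,95],"yl":{"gbl":91,"uk":49,"zem":40},"zqe":6}
After op 19 (replace /v 35): {"kyc":{"e":73,"jy":77,"qvl":77,"uq":48},"v":35,"yl":{"gbl":91,"uk":49,"zem":40},"zqe":6}
After op 20 (add /yl/fp 67): {"kyc":{"e":73,"jy":77,"qvl":77,"uq":48},"v":35,"yl":{"fp":67,"gbl":91,"uk":49,"zem":40},"zqe":6}
After op 21 (add /kyc/qvl 87): {"kyc":{"e":73,"jy":77,"qvl":87,"uq":48},"v":35,"yl":{"fp":67,"gbl":91,"uk":49,"zem":40},"zqe":6}
After op 22 (replace /v 88): {"kyc":{"e":73,"jy":77,"qvl":87,"uq":48},"v":88,"yl":{"fp":67,"gbl":91,"uk":49,"zem":40},"zqe":6}
After op 23 (add /kyc/x 54): {"kyc":{"e":73,"jy":77,"qvl":87,"uq":48,"x":54},"v":88,"yl":{"fp":67,"gbl":91,"uk":49,"zem":40},"zqe":6}
After op 24 (add /k 9): {"k":9,"kyc":{"e":73,"jy":77,"qvl":87,"uq":48,"x":54},"v":88,"yl":{"fp":67,"gbl":91,"uk":49,"zem":40},"zqe":6}
After op 25 (remove /yl/fp): {"k":9,"kyc":{"e":73,"jy":77,"qvl":87,"uq":48,"x":54},"v":88,"yl":{"gbl":91,"uk":49,"zem":40},"zqe":6}
Value at /kyc/uq: 48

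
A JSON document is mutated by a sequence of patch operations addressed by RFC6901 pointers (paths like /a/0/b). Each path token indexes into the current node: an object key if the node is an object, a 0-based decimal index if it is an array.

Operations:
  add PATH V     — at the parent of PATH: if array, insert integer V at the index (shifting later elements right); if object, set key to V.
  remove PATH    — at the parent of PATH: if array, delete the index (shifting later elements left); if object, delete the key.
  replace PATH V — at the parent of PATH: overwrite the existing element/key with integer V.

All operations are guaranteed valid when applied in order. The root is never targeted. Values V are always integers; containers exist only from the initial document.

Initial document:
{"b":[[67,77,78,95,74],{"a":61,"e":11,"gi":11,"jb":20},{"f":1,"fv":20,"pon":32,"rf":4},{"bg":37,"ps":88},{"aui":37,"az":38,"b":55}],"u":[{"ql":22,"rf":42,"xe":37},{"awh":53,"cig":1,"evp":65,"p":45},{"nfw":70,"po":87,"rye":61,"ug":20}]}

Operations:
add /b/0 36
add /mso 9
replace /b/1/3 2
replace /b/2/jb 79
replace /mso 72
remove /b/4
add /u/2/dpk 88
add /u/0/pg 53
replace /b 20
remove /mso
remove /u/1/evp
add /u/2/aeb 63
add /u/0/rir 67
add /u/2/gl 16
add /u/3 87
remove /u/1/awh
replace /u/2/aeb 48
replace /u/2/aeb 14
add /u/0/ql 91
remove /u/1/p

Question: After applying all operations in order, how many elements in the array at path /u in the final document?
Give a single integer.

Answer: 4

Derivation:
After op 1 (add /b/0 36): {"b":[36,[67,77,78,95,74],{"a":61,"e":11,"gi":11,"jb":20},{"f":1,"fv":20,"pon":32,"rf":4},{"bg":37,"ps":88},{"aui":37,"az":38,"b":55}],"u":[{"ql":22,"rf":42,"xe":37},{"awh":53,"cig":1,"evp":65,"p":45},{"nfw":70,"po":87,"rye":61,"ug":20}]}
After op 2 (add /mso 9): {"b":[36,[67,77,78,95,74],{"a":61,"e":11,"gi":11,"jb":20},{"f":1,"fv":20,"pon":32,"rf":4},{"bg":37,"ps":88},{"aui":37,"az":38,"b":55}],"mso":9,"u":[{"ql":22,"rf":42,"xe":37},{"awh":53,"cig":1,"evp":65,"p":45},{"nfw":70,"po":87,"rye":61,"ug":20}]}
After op 3 (replace /b/1/3 2): {"b":[36,[67,77,78,2,74],{"a":61,"e":11,"gi":11,"jb":20},{"f":1,"fv":20,"pon":32,"rf":4},{"bg":37,"ps":88},{"aui":37,"az":38,"b":55}],"mso":9,"u":[{"ql":22,"rf":42,"xe":37},{"awh":53,"cig":1,"evp":65,"p":45},{"nfw":70,"po":87,"rye":61,"ug":20}]}
After op 4 (replace /b/2/jb 79): {"b":[36,[67,77,78,2,74],{"a":61,"e":11,"gi":11,"jb":79},{"f":1,"fv":20,"pon":32,"rf":4},{"bg":37,"ps":88},{"aui":37,"az":38,"b":55}],"mso":9,"u":[{"ql":22,"rf":42,"xe":37},{"awh":53,"cig":1,"evp":65,"p":45},{"nfw":70,"po":87,"rye":61,"ug":20}]}
After op 5 (replace /mso 72): {"b":[36,[67,77,78,2,74],{"a":61,"e":11,"gi":11,"jb":79},{"f":1,"fv":20,"pon":32,"rf":4},{"bg":37,"ps":88},{"aui":37,"az":38,"b":55}],"mso":72,"u":[{"ql":22,"rf":42,"xe":37},{"awh":53,"cig":1,"evp":65,"p":45},{"nfw":70,"po":87,"rye":61,"ug":20}]}
After op 6 (remove /b/4): {"b":[36,[67,77,78,2,74],{"a":61,"e":11,"gi":11,"jb":79},{"f":1,"fv":20,"pon":32,"rf":4},{"aui":37,"az":38,"b":55}],"mso":72,"u":[{"ql":22,"rf":42,"xe":37},{"awh":53,"cig":1,"evp":65,"p":45},{"nfw":70,"po":87,"rye":61,"ug":20}]}
After op 7 (add /u/2/dpk 88): {"b":[36,[67,77,78,2,74],{"a":61,"e":11,"gi":11,"jb":79},{"f":1,"fv":20,"pon":32,"rf":4},{"aui":37,"az":38,"b":55}],"mso":72,"u":[{"ql":22,"rf":42,"xe":37},{"awh":53,"cig":1,"evp":65,"p":45},{"dpk":88,"nfw":70,"po":87,"rye":61,"ug":20}]}
After op 8 (add /u/0/pg 53): {"b":[36,[67,77,78,2,74],{"a":61,"e":11,"gi":11,"jb":79},{"f":1,"fv":20,"pon":32,"rf":4},{"aui":37,"az":38,"b":55}],"mso":72,"u":[{"pg":53,"ql":22,"rf":42,"xe":37},{"awh":53,"cig":1,"evp":65,"p":45},{"dpk":88,"nfw":70,"po":87,"rye":61,"ug":20}]}
After op 9 (replace /b 20): {"b":20,"mso":72,"u":[{"pg":53,"ql":22,"rf":42,"xe":37},{"awh":53,"cig":1,"evp":65,"p":45},{"dpk":88,"nfw":70,"po":87,"rye":61,"ug":20}]}
After op 10 (remove /mso): {"b":20,"u":[{"pg":53,"ql":22,"rf":42,"xe":37},{"awh":53,"cig":1,"evp":65,"p":45},{"dpk":88,"nfw":70,"po":87,"rye":61,"ug":20}]}
After op 11 (remove /u/1/evp): {"b":20,"u":[{"pg":53,"ql":22,"rf":42,"xe":37},{"awh":53,"cig":1,"p":45},{"dpk":88,"nfw":70,"po":87,"rye":61,"ug":20}]}
After op 12 (add /u/2/aeb 63): {"b":20,"u":[{"pg":53,"ql":22,"rf":42,"xe":37},{"awh":53,"cig":1,"p":45},{"aeb":63,"dpk":88,"nfw":70,"po":87,"rye":61,"ug":20}]}
After op 13 (add /u/0/rir 67): {"b":20,"u":[{"pg":53,"ql":22,"rf":42,"rir":67,"xe":37},{"awh":53,"cig":1,"p":45},{"aeb":63,"dpk":88,"nfw":70,"po":87,"rye":61,"ug":20}]}
After op 14 (add /u/2/gl 16): {"b":20,"u":[{"pg":53,"ql":22,"rf":42,"rir":67,"xe":37},{"awh":53,"cig":1,"p":45},{"aeb":63,"dpk":88,"gl":16,"nfw":70,"po":87,"rye":61,"ug":20}]}
After op 15 (add /u/3 87): {"b":20,"u":[{"pg":53,"ql":22,"rf":42,"rir":67,"xe":37},{"awh":53,"cig":1,"p":45},{"aeb":63,"dpk":88,"gl":16,"nfw":70,"po":87,"rye":61,"ug":20},87]}
After op 16 (remove /u/1/awh): {"b":20,"u":[{"pg":53,"ql":22,"rf":42,"rir":67,"xe":37},{"cig":1,"p":45},{"aeb":63,"dpk":88,"gl":16,"nfw":70,"po":87,"rye":61,"ug":20},87]}
After op 17 (replace /u/2/aeb 48): {"b":20,"u":[{"pg":53,"ql":22,"rf":42,"rir":67,"xe":37},{"cig":1,"p":45},{"aeb":48,"dpk":88,"gl":16,"nfw":70,"po":87,"rye":61,"ug":20},87]}
After op 18 (replace /u/2/aeb 14): {"b":20,"u":[{"pg":53,"ql":22,"rf":42,"rir":67,"xe":37},{"cig":1,"p":45},{"aeb":14,"dpk":88,"gl":16,"nfw":70,"po":87,"rye":61,"ug":20},87]}
After op 19 (add /u/0/ql 91): {"b":20,"u":[{"pg":53,"ql":91,"rf":42,"rir":67,"xe":37},{"cig":1,"p":45},{"aeb":14,"dpk":88,"gl":16,"nfw":70,"po":87,"rye":61,"ug":20},87]}
After op 20 (remove /u/1/p): {"b":20,"u":[{"pg":53,"ql":91,"rf":42,"rir":67,"xe":37},{"cig":1},{"aeb":14,"dpk":88,"gl":16,"nfw":70,"po":87,"rye":61,"ug":20},87]}
Size at path /u: 4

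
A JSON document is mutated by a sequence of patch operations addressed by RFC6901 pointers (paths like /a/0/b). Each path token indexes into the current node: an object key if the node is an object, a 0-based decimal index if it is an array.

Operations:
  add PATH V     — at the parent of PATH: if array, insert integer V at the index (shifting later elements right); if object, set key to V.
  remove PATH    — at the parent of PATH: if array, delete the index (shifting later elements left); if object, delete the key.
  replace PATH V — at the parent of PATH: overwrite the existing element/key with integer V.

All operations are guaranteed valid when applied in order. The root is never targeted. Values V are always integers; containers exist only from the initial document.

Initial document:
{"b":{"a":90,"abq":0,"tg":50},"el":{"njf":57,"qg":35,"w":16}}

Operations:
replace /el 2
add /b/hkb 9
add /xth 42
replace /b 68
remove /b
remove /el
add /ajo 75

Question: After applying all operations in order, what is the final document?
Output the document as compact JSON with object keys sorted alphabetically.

Answer: {"ajo":75,"xth":42}

Derivation:
After op 1 (replace /el 2): {"b":{"a":90,"abq":0,"tg":50},"el":2}
After op 2 (add /b/hkb 9): {"b":{"a":90,"abq":0,"hkb":9,"tg":50},"el":2}
After op 3 (add /xth 42): {"b":{"a":90,"abq":0,"hkb":9,"tg":50},"el":2,"xth":42}
After op 4 (replace /b 68): {"b":68,"el":2,"xth":42}
After op 5 (remove /b): {"el":2,"xth":42}
After op 6 (remove /el): {"xth":42}
After op 7 (add /ajo 75): {"ajo":75,"xth":42}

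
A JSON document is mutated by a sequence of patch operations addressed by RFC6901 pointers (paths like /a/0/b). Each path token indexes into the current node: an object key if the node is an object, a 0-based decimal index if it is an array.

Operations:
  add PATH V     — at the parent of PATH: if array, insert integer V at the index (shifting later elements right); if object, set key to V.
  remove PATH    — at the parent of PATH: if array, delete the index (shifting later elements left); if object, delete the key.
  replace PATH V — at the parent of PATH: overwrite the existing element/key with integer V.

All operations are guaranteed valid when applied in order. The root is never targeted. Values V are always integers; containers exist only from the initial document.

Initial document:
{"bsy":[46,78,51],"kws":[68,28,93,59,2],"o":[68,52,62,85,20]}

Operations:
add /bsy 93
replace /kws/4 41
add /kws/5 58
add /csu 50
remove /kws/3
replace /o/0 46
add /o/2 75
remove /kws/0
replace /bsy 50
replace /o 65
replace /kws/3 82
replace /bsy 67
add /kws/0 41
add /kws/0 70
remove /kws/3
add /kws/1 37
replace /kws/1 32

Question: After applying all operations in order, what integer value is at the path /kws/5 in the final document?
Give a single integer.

After op 1 (add /bsy 93): {"bsy":93,"kws":[68,28,93,59,2],"o":[68,52,62,85,20]}
After op 2 (replace /kws/4 41): {"bsy":93,"kws":[68,28,93,59,41],"o":[68,52,62,85,20]}
After op 3 (add /kws/5 58): {"bsy":93,"kws":[68,28,93,59,41,58],"o":[68,52,62,85,20]}
After op 4 (add /csu 50): {"bsy":93,"csu":50,"kws":[68,28,93,59,41,58],"o":[68,52,62,85,20]}
After op 5 (remove /kws/3): {"bsy":93,"csu":50,"kws":[68,28,93,41,58],"o":[68,52,62,85,20]}
After op 6 (replace /o/0 46): {"bsy":93,"csu":50,"kws":[68,28,93,41,58],"o":[46,52,62,85,20]}
After op 7 (add /o/2 75): {"bsy":93,"csu":50,"kws":[68,28,93,41,58],"o":[46,52,75,62,85,20]}
After op 8 (remove /kws/0): {"bsy":93,"csu":50,"kws":[28,93,41,58],"o":[46,52,75,62,85,20]}
After op 9 (replace /bsy 50): {"bsy":50,"csu":50,"kws":[28,93,41,58],"o":[46,52,75,62,85,20]}
After op 10 (replace /o 65): {"bsy":50,"csu":50,"kws":[28,93,41,58],"o":65}
After op 11 (replace /kws/3 82): {"bsy":50,"csu":50,"kws":[28,93,41,82],"o":65}
After op 12 (replace /bsy 67): {"bsy":67,"csu":50,"kws":[28,93,41,82],"o":65}
After op 13 (add /kws/0 41): {"bsy":67,"csu":50,"kws":[41,28,93,41,82],"o":65}
After op 14 (add /kws/0 70): {"bsy":67,"csu":50,"kws":[70,41,28,93,41,82],"o":65}
After op 15 (remove /kws/3): {"bsy":67,"csu":50,"kws":[70,41,28,41,82],"o":65}
After op 16 (add /kws/1 37): {"bsy":67,"csu":50,"kws":[70,37,41,28,41,82],"o":65}
After op 17 (replace /kws/1 32): {"bsy":67,"csu":50,"kws":[70,32,41,28,41,82],"o":65}
Value at /kws/5: 82

Answer: 82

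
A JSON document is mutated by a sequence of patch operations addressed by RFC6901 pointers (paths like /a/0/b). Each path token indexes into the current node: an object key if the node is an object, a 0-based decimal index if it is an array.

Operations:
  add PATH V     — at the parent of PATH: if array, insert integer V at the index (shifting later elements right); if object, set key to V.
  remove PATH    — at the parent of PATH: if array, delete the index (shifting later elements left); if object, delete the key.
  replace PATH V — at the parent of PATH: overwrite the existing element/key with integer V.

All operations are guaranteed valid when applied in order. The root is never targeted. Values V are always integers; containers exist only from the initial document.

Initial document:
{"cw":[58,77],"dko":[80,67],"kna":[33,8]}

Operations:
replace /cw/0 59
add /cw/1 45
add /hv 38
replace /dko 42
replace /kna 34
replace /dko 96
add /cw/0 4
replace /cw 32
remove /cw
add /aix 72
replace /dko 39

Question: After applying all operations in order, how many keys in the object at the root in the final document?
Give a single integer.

Answer: 4

Derivation:
After op 1 (replace /cw/0 59): {"cw":[59,77],"dko":[80,67],"kna":[33,8]}
After op 2 (add /cw/1 45): {"cw":[59,45,77],"dko":[80,67],"kna":[33,8]}
After op 3 (add /hv 38): {"cw":[59,45,77],"dko":[80,67],"hv":38,"kna":[33,8]}
After op 4 (replace /dko 42): {"cw":[59,45,77],"dko":42,"hv":38,"kna":[33,8]}
After op 5 (replace /kna 34): {"cw":[59,45,77],"dko":42,"hv":38,"kna":34}
After op 6 (replace /dko 96): {"cw":[59,45,77],"dko":96,"hv":38,"kna":34}
After op 7 (add /cw/0 4): {"cw":[4,59,45,77],"dko":96,"hv":38,"kna":34}
After op 8 (replace /cw 32): {"cw":32,"dko":96,"hv":38,"kna":34}
After op 9 (remove /cw): {"dko":96,"hv":38,"kna":34}
After op 10 (add /aix 72): {"aix":72,"dko":96,"hv":38,"kna":34}
After op 11 (replace /dko 39): {"aix":72,"dko":39,"hv":38,"kna":34}
Size at the root: 4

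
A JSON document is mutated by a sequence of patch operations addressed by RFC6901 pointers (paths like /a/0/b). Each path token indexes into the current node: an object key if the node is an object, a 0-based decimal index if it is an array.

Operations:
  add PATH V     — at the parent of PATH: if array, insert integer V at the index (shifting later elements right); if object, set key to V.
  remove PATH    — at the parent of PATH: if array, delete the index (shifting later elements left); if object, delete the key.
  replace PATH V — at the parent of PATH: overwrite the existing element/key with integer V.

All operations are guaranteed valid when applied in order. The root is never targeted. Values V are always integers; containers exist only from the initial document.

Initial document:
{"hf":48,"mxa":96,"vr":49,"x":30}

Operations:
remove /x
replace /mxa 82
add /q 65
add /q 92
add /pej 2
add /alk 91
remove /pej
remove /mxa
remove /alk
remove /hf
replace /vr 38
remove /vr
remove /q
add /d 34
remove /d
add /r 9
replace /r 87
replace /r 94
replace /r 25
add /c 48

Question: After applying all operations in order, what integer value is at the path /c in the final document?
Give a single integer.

After op 1 (remove /x): {"hf":48,"mxa":96,"vr":49}
After op 2 (replace /mxa 82): {"hf":48,"mxa":82,"vr":49}
After op 3 (add /q 65): {"hf":48,"mxa":82,"q":65,"vr":49}
After op 4 (add /q 92): {"hf":48,"mxa":82,"q":92,"vr":49}
After op 5 (add /pej 2): {"hf":48,"mxa":82,"pej":2,"q":92,"vr":49}
After op 6 (add /alk 91): {"alk":91,"hf":48,"mxa":82,"pej":2,"q":92,"vr":49}
After op 7 (remove /pej): {"alk":91,"hf":48,"mxa":82,"q":92,"vr":49}
After op 8 (remove /mxa): {"alk":91,"hf":48,"q":92,"vr":49}
After op 9 (remove /alk): {"hf":48,"q":92,"vr":49}
After op 10 (remove /hf): {"q":92,"vr":49}
After op 11 (replace /vr 38): {"q":92,"vr":38}
After op 12 (remove /vr): {"q":92}
After op 13 (remove /q): {}
After op 14 (add /d 34): {"d":34}
After op 15 (remove /d): {}
After op 16 (add /r 9): {"r":9}
After op 17 (replace /r 87): {"r":87}
After op 18 (replace /r 94): {"r":94}
After op 19 (replace /r 25): {"r":25}
After op 20 (add /c 48): {"c":48,"r":25}
Value at /c: 48

Answer: 48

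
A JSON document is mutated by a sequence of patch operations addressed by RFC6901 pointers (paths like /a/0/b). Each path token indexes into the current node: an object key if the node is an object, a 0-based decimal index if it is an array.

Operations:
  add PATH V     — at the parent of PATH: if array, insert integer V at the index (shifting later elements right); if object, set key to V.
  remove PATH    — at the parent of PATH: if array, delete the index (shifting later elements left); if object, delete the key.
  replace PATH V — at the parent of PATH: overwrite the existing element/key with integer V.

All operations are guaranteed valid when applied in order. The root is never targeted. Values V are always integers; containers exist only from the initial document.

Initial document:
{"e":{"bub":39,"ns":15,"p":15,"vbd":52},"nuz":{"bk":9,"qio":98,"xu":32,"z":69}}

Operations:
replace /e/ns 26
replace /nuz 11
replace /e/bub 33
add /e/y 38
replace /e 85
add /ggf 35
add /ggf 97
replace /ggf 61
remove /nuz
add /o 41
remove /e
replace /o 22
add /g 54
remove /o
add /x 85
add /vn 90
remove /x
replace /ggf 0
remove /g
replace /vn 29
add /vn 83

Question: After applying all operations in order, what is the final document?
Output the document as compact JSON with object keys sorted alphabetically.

After op 1 (replace /e/ns 26): {"e":{"bub":39,"ns":26,"p":15,"vbd":52},"nuz":{"bk":9,"qio":98,"xu":32,"z":69}}
After op 2 (replace /nuz 11): {"e":{"bub":39,"ns":26,"p":15,"vbd":52},"nuz":11}
After op 3 (replace /e/bub 33): {"e":{"bub":33,"ns":26,"p":15,"vbd":52},"nuz":11}
After op 4 (add /e/y 38): {"e":{"bub":33,"ns":26,"p":15,"vbd":52,"y":38},"nuz":11}
After op 5 (replace /e 85): {"e":85,"nuz":11}
After op 6 (add /ggf 35): {"e":85,"ggf":35,"nuz":11}
After op 7 (add /ggf 97): {"e":85,"ggf":97,"nuz":11}
After op 8 (replace /ggf 61): {"e":85,"ggf":61,"nuz":11}
After op 9 (remove /nuz): {"e":85,"ggf":61}
After op 10 (add /o 41): {"e":85,"ggf":61,"o":41}
After op 11 (remove /e): {"ggf":61,"o":41}
After op 12 (replace /o 22): {"ggf":61,"o":22}
After op 13 (add /g 54): {"g":54,"ggf":61,"o":22}
After op 14 (remove /o): {"g":54,"ggf":61}
After op 15 (add /x 85): {"g":54,"ggf":61,"x":85}
After op 16 (add /vn 90): {"g":54,"ggf":61,"vn":90,"x":85}
After op 17 (remove /x): {"g":54,"ggf":61,"vn":90}
After op 18 (replace /ggf 0): {"g":54,"ggf":0,"vn":90}
After op 19 (remove /g): {"ggf":0,"vn":90}
After op 20 (replace /vn 29): {"ggf":0,"vn":29}
After op 21 (add /vn 83): {"ggf":0,"vn":83}

Answer: {"ggf":0,"vn":83}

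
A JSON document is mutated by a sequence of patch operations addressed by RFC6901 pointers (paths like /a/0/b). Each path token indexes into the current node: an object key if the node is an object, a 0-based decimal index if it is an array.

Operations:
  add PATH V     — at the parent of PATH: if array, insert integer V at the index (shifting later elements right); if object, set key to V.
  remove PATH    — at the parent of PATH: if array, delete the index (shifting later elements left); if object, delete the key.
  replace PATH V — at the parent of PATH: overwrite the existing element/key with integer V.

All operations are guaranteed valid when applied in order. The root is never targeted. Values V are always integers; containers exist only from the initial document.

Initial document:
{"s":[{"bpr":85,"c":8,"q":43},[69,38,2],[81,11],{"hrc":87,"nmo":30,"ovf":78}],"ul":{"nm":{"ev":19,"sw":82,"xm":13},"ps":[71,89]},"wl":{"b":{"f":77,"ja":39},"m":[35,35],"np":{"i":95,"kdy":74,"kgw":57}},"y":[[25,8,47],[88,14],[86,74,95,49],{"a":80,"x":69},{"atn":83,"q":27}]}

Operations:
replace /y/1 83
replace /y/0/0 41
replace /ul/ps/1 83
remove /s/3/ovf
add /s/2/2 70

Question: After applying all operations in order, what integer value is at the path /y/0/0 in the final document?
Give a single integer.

After op 1 (replace /y/1 83): {"s":[{"bpr":85,"c":8,"q":43},[69,38,2],[81,11],{"hrc":87,"nmo":30,"ovf":78}],"ul":{"nm":{"ev":19,"sw":82,"xm":13},"ps":[71,89]},"wl":{"b":{"f":77,"ja":39},"m":[35,35],"np":{"i":95,"kdy":74,"kgw":57}},"y":[[25,8,47],83,[86,74,95,49],{"a":80,"x":69},{"atn":83,"q":27}]}
After op 2 (replace /y/0/0 41): {"s":[{"bpr":85,"c":8,"q":43},[69,38,2],[81,11],{"hrc":87,"nmo":30,"ovf":78}],"ul":{"nm":{"ev":19,"sw":82,"xm":13},"ps":[71,89]},"wl":{"b":{"f":77,"ja":39},"m":[35,35],"np":{"i":95,"kdy":74,"kgw":57}},"y":[[41,8,47],83,[86,74,95,49],{"a":80,"x":69},{"atn":83,"q":27}]}
After op 3 (replace /ul/ps/1 83): {"s":[{"bpr":85,"c":8,"q":43},[69,38,2],[81,11],{"hrc":87,"nmo":30,"ovf":78}],"ul":{"nm":{"ev":19,"sw":82,"xm":13},"ps":[71,83]},"wl":{"b":{"f":77,"ja":39},"m":[35,35],"np":{"i":95,"kdy":74,"kgw":57}},"y":[[41,8,47],83,[86,74,95,49],{"a":80,"x":69},{"atn":83,"q":27}]}
After op 4 (remove /s/3/ovf): {"s":[{"bpr":85,"c":8,"q":43},[69,38,2],[81,11],{"hrc":87,"nmo":30}],"ul":{"nm":{"ev":19,"sw":82,"xm":13},"ps":[71,83]},"wl":{"b":{"f":77,"ja":39},"m":[35,35],"np":{"i":95,"kdy":74,"kgw":57}},"y":[[41,8,47],83,[86,74,95,49],{"a":80,"x":69},{"atn":83,"q":27}]}
After op 5 (add /s/2/2 70): {"s":[{"bpr":85,"c":8,"q":43},[69,38,2],[81,11,70],{"hrc":87,"nmo":30}],"ul":{"nm":{"ev":19,"sw":82,"xm":13},"ps":[71,83]},"wl":{"b":{"f":77,"ja":39},"m":[35,35],"np":{"i":95,"kdy":74,"kgw":57}},"y":[[41,8,47],83,[86,74,95,49],{"a":80,"x":69},{"atn":83,"q":27}]}
Value at /y/0/0: 41

Answer: 41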